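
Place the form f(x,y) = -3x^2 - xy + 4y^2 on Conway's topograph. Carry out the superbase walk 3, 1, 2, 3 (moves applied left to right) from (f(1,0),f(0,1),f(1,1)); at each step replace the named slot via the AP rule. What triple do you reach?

start (-3,4,0) = (f(1,0),f(0,1),f(1,1))
replace slot 3: 2·((-3)+4) − 0 = 2 → (-3,4,2)
replace slot 1: 2·(4+2) − (-3) = 15 → (15,4,2)
replace slot 2: 2·(15+2) − 4 = 30 → (15,30,2)
replace slot 3: 2·(15+30) − 2 = 88 → (15,30,88)

15,30,88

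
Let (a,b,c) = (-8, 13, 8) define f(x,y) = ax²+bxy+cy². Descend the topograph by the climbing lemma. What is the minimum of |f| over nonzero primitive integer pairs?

river: ρ → (8,19,-2)
river: ρ → (-2,17,17)
river: ρ → (17,17,-2)
river: ρ → (-2,19,8)
river: ρ → (8,13,-8)
river: ρ → (-8,19,2)
river: ρ → (2,17,-17)
river: ρ → (-17,17,2)
river: ρ → (2,19,-8)
river: ρ → (-8,13,8)
closes: descent 0, river 10
min |a| on river = 2

2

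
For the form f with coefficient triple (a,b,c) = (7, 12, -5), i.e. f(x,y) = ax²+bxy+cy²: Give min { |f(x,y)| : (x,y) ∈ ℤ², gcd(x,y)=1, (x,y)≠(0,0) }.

river: ρ → (-5,8,11)
river: ρ → (11,14,-2)
river: ρ → (-2,14,11)
river: ρ → (11,8,-5)
river: ρ → (-5,12,7)
river: ρ → (7,16,-1)
river: ρ → (-1,16,7)
river: ρ → (7,12,-5)
closes: descent 0, river 8
min |a| on river = 1

1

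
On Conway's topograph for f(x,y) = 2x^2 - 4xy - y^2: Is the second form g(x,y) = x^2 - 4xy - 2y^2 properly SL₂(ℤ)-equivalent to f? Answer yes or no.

D₁ = 24, D₂ = 24
river cycle of f (length 2): (-1, 4, 2), (2, 4, -1)
river cycle of g (length 2): (-2, 4, 1), (1, 4, -2)
cycles differ ⇒ inequivalent

no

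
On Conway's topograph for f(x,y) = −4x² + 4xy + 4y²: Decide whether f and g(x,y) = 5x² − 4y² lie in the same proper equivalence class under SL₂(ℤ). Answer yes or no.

D₁ = 80, D₂ = 80
river cycle of f (length 2): (4, 4, -4), (-4, 4, 4)
river cycle of g (length 2): (-4, 8, 1), (1, 8, -4)
cycles differ ⇒ inequivalent

no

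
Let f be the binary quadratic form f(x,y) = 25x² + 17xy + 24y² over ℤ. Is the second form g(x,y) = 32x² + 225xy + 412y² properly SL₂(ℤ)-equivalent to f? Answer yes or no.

D₁ = -2111, D₂ = -2111
f: flip: (25,17,24)→(24,-17,25)
f: reduced (well bottom): (24,-17,25) with a≤c, −a<b≤a
g: translate: b→-31 (≡225 mod 64), so (32,225,412)→(32,-31,24)
g: flip: (32,-31,24)→(24,31,32)
g: translate: b→-17 (≡31 mod 48), so (24,31,32)→(24,-17,25)
g: reduced (well bottom): (24,-17,25) with a≤c, −a<b≤a
reduced forms (24, -17, 25) vs (24, -17, 25) ⇒ equivalent

yes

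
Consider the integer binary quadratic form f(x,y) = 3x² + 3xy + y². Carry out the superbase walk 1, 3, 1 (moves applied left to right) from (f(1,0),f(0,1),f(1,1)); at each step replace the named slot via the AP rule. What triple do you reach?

start (3,1,7) = (f(1,0),f(0,1),f(1,1))
replace slot 1: 2·(1+7) − 3 = 13 → (13,1,7)
replace slot 3: 2·(13+1) − 7 = 21 → (13,1,21)
replace slot 1: 2·(1+21) − 13 = 31 → (31,1,21)

31,1,21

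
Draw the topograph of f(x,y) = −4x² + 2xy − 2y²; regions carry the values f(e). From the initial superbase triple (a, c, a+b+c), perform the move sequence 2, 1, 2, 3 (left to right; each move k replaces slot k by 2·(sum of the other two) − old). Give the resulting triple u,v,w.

start (-4,-2,-4) = (f(1,0),f(0,1),f(1,1))
replace slot 2: 2·((-4)+(-4)) − (-2) = -14 → (-4,-14,-4)
replace slot 1: 2·((-14)+(-4)) − (-4) = -32 → (-32,-14,-4)
replace slot 2: 2·((-32)+(-4)) − (-14) = -58 → (-32,-58,-4)
replace slot 3: 2·((-32)+(-58)) − (-4) = -176 → (-32,-58,-176)

-32,-58,-176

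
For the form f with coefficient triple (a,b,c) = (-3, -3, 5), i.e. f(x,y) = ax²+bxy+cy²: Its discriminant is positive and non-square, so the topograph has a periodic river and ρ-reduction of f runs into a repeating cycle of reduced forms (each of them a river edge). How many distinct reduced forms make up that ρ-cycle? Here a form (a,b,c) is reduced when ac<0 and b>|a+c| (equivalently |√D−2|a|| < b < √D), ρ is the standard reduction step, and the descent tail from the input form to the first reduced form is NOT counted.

D = 69, ⌊√D⌋ = 8
descent: ρ → (5,3,-3)  [lands on river]
river: ρ → (-3,3,5)
river: ρ → (5,7,-1)
river: ρ → (-1,7,5)
ρ-cycle length = 4 (tail of 1 descent step not counted)

4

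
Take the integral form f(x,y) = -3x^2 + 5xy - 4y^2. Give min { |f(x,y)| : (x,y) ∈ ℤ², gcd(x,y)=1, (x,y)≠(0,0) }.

translate: b→1 (≡-5 mod 6), so (3,-5,4)→(3,1,2)
flip: (3,1,2)→(2,-1,3)
reduced (well bottom): (2,-1,3) with a≤c, −a<b≤a
well minimum |f| = |-2| = 2 (negative-definite)

2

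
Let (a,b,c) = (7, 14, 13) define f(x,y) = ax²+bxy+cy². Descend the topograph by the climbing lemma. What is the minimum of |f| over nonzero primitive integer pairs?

translate: b→0 (≡14 mod 14), so (7,14,13)→(7,0,6)
flip: (7,0,6)→(6,0,7)
reduced (well bottom): (6,0,7) with a≤c, −a<b≤a
well minimum = a = 6

6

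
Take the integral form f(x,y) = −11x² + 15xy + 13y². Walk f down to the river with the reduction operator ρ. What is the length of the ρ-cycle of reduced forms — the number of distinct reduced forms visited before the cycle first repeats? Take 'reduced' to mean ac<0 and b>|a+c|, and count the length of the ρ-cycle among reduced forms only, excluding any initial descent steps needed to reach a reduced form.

D = 797, ⌊√D⌋ = 28
river: ρ → (13,11,-13)
river: ρ → (-13,15,11)
river: ρ → (11,7,-17)
river: ρ → (-17,27,1)
river: ρ → (1,27,-17)
river: ρ → (-17,7,11)
river: ρ → (11,15,-13)
river: ρ → (-13,11,13)
river: ρ → (13,15,-11)
river: ρ → (-11,7,17)
river: ρ → (17,27,-1)
river: ρ → (-1,27,17)
river: ρ → (17,7,-11)
river: ρ → (-11,15,13)
ρ-cycle length = 14 (tail of 0 descent steps not counted)

14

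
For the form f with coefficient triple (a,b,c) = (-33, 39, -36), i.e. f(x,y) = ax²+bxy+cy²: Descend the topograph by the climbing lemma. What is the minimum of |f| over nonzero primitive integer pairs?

translate: b→27 (≡-39 mod 66), so (33,-39,36)→(33,27,30)
flip: (33,27,30)→(30,-27,33)
reduced (well bottom): (30,-27,33) with a≤c, −a<b≤a
well minimum |f| = |-30| = 30 (negative-definite)

30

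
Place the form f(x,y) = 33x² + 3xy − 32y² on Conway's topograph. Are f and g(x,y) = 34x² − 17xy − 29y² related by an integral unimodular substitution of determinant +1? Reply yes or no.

D₁ = 4233, D₂ = 4233
river cycle of f (length 16): (-32, 61, 4), (4, 59, -47), (-47, 35, 16), (16, 61, -8), (-8, 51, 51), (51, 51, -8), (-8, 61, 16), (16, 35, -47), (-47, 59, 4), (4, 61, -32), … (6 more)
river cycle of g (length 24): (-29, 17, 34), (34, 51, -12), (-12, 45, 46), (46, 47, -11), (-11, 63, 6), (6, 57, -41), (-41, 25, 22), (22, 63, -3), (-3, 63, 22), (22, 25, -41), … (14 more)
cycles differ ⇒ inequivalent

no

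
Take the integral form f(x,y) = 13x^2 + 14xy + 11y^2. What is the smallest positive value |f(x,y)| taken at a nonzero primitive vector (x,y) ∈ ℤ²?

translate: b→-12 (≡14 mod 26), so (13,14,11)→(13,-12,10)
flip: (13,-12,10)→(10,12,13)
translate: b→-8 (≡12 mod 20), so (10,12,13)→(10,-8,11)
reduced (well bottom): (10,-8,11) with a≤c, −a<b≤a
well minimum = a = 10

10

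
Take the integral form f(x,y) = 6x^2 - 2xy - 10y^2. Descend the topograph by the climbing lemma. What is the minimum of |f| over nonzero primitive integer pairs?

descent: ρ → (-10,2,6)
descent: ρ → (6,10,-6)  [lands on river]
river: ρ → (-6,14,2)
river: ρ → (2,14,-6)
river: ρ → (-6,10,6)
river: ρ → (6,14,-2)
river: ρ → (-2,14,6)
closes: descent 2, river 6
min |a| on river = 2

2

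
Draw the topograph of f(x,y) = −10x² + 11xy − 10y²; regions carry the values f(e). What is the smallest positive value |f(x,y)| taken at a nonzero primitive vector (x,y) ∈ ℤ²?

translate: b→9 (≡-11 mod 20), so (10,-11,10)→(10,9,9)
flip: (10,9,9)→(9,-9,10)
translate: b→9 (≡-9 mod 18), so (9,-9,10)→(9,9,10)
reduced (well bottom): (9,9,10) with a≤c, −a<b≤a
well minimum |f| = |-9| = 9 (negative-definite)

9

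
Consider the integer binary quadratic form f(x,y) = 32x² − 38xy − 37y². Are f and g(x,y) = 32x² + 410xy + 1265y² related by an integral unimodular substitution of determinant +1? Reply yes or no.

D₁ = 6180, D₂ = 6180
river cycle of f (length 22): (-37, 38, 32), (32, 26, -43), (-43, 60, 15), (15, 60, -43), (-43, 26, 32), (32, 38, -37), (-37, 36, 33), (33, 30, -40), (-40, 50, 23), (23, 42, -48), … (12 more)
river cycle of g (length 22): (32, 26, -43), (-43, 60, 15), (15, 60, -43), (-43, 26, 32), (32, 38, -37), (-37, 36, 33), (33, 30, -40), (-40, 50, 23), (23, 42, -48), (-48, 54, 17), … (12 more)
cycles coincide ⇒ equivalent

yes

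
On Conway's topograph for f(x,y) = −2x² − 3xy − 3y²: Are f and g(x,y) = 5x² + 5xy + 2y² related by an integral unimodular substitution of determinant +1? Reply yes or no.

D₁ = -15, D₂ = -15
f is negative-definite; reduce −f:
−f: translate: b→-1 (≡3 mod 4), so (2,3,3)→(2,-1,2)
−f: flip: (2,-1,2)→(2,1,2)
−f: reduced (well bottom): (2,1,2) with a≤c, −a<b≤a
flip sign back: reduced form of f is (-2,-1,-2)
g: flip: (5,5,2)→(2,-5,5)
g: translate: b→-1 (≡-5 mod 4), so (2,-5,5)→(2,-1,2)
g: flip: (2,-1,2)→(2,1,2)
g: reduced (well bottom): (2,1,2) with a≤c, −a<b≤a
reduced forms (-2, -1, -2) vs (2, 1, 2) ⇒ inequivalent

no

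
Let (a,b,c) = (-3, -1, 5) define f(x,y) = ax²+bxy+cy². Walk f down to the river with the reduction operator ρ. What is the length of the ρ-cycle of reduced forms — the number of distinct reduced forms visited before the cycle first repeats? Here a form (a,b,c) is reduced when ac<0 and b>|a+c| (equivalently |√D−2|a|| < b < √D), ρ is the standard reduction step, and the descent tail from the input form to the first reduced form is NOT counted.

D = 61, ⌊√D⌋ = 7
descent: ρ → (5,1,-3)
descent: ρ → (-3,5,3)  [lands on river]
river: ρ → (3,7,-1)
river: ρ → (-1,7,3)
river: ρ → (3,5,-3)
river: ρ → (-3,7,1)
river: ρ → (1,7,-3)
ρ-cycle length = 6 (tail of 2 descent steps not counted)

6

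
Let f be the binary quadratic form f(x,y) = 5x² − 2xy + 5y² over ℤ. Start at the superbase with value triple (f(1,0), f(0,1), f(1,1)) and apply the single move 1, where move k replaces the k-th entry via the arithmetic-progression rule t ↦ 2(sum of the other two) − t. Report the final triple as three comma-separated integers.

start (5,5,8) = (f(1,0),f(0,1),f(1,1))
replace slot 1: 2·(5+8) − 5 = 21 → (21,5,8)

21,5,8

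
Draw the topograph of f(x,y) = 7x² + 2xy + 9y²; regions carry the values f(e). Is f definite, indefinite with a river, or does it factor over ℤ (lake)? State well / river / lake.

D = b²−4ac = 2² − 4·7·9 = -248
D < 0 ⇒ definite ⇒ every region one sign ⇒ single well

well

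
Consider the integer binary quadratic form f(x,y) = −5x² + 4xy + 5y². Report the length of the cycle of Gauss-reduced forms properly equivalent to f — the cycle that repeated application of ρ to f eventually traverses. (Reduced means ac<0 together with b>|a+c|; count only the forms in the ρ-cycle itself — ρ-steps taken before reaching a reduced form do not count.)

D = 116, ⌊√D⌋ = 10
river: ρ → (5,6,-4)
river: ρ → (-4,10,1)
river: ρ → (1,10,-4)
river: ρ → (-4,6,5)
river: ρ → (5,4,-5)
river: ρ → (-5,6,4)
river: ρ → (4,10,-1)
river: ρ → (-1,10,4)
river: ρ → (4,6,-5)
river: ρ → (-5,4,5)
ρ-cycle length = 10 (tail of 0 descent steps not counted)

10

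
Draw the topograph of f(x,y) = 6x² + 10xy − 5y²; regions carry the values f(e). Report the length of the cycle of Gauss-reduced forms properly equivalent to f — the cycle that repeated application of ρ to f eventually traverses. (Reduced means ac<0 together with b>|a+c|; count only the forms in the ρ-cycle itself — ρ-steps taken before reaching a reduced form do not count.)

D = 220, ⌊√D⌋ = 14
river: ρ → (-5,10,6)
river: ρ → (6,14,-1)
river: ρ → (-1,14,6)
river: ρ → (6,10,-5)
ρ-cycle length = 4 (tail of 0 descent steps not counted)

4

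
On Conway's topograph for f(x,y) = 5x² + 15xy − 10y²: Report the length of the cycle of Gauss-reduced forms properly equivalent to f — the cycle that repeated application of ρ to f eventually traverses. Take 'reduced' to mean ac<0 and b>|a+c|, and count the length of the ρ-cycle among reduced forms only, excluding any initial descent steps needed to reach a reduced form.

D = 425, ⌊√D⌋ = 20
river: ρ → (-10,5,10)
river: ρ → (10,15,-5)
river: ρ → (-5,15,10)
river: ρ → (10,5,-10)
river: ρ → (-10,15,5)
river: ρ → (5,15,-10)
ρ-cycle length = 6 (tail of 0 descent steps not counted)

6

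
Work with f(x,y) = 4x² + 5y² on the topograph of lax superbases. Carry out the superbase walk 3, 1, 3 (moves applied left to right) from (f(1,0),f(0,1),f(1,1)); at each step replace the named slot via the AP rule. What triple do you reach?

start (4,5,9) = (f(1,0),f(0,1),f(1,1))
replace slot 3: 2·(4+5) − 9 = 9 → (4,5,9)
replace slot 1: 2·(5+9) − 4 = 24 → (24,5,9)
replace slot 3: 2·(24+5) − 9 = 49 → (24,5,49)

24,5,49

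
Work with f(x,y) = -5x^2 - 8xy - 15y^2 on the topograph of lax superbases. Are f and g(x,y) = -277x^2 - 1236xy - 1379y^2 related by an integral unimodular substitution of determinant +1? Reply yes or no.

D₁ = -236, D₂ = -236
f is negative-definite; reduce −f:
−f: translate: b→-2 (≡8 mod 10), so (5,8,15)→(5,-2,12)
−f: reduced (well bottom): (5,-2,12) with a≤c, −a<b≤a
flip sign back: reduced form of f is (-5,2,-12)
g is negative-definite; reduce −g:
−g: translate: b→128 (≡1236 mod 554), so (277,1236,1379)→(277,128,15)
−g: flip: (277,128,15)→(15,-128,277)
−g: translate: b→-8 (≡-128 mod 30), so (15,-128,277)→(15,-8,5)
−g: flip: (15,-8,5)→(5,8,15)
−g: translate: b→-2 (≡8 mod 10), so (5,8,15)→(5,-2,12)
−g: reduced (well bottom): (5,-2,12) with a≤c, −a<b≤a
flip sign back: reduced form of g is (-5,2,-12)
reduced forms (-5, 2, -12) vs (-5, 2, -12) ⇒ equivalent

yes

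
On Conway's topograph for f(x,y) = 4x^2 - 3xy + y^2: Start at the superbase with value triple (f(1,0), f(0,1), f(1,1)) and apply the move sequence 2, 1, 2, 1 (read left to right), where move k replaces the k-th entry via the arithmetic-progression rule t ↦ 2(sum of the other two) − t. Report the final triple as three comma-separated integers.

start (4,1,2) = (f(1,0),f(0,1),f(1,1))
replace slot 2: 2·(4+2) − 1 = 11 → (4,11,2)
replace slot 1: 2·(11+2) − 4 = 22 → (22,11,2)
replace slot 2: 2·(22+2) − 11 = 37 → (22,37,2)
replace slot 1: 2·(37+2) − 22 = 56 → (56,37,2)

56,37,2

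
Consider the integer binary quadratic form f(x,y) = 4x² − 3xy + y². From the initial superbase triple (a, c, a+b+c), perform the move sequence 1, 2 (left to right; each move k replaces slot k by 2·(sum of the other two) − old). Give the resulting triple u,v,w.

start (4,1,2) = (f(1,0),f(0,1),f(1,1))
replace slot 1: 2·(1+2) − 4 = 2 → (2,1,2)
replace slot 2: 2·(2+2) − 1 = 7 → (2,7,2)

2,7,2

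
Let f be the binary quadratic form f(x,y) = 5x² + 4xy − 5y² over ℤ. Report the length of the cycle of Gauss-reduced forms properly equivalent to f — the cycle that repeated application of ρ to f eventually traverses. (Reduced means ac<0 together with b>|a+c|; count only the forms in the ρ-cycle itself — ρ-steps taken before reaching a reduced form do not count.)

D = 116, ⌊√D⌋ = 10
river: ρ → (-5,6,4)
river: ρ → (4,10,-1)
river: ρ → (-1,10,4)
river: ρ → (4,6,-5)
river: ρ → (-5,4,5)
river: ρ → (5,6,-4)
river: ρ → (-4,10,1)
river: ρ → (1,10,-4)
river: ρ → (-4,6,5)
river: ρ → (5,4,-5)
ρ-cycle length = 10 (tail of 0 descent steps not counted)

10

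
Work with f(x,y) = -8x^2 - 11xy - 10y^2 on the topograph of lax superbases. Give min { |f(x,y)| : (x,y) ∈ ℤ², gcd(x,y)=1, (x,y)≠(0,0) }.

translate: b→-5 (≡11 mod 16), so (8,11,10)→(8,-5,7)
flip: (8,-5,7)→(7,5,8)
reduced (well bottom): (7,5,8) with a≤c, −a<b≤a
well minimum |f| = |-7| = 7 (negative-definite)

7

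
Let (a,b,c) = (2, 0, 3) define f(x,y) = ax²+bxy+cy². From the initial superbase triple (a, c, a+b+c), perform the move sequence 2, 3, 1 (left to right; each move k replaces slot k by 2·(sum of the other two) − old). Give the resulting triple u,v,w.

start (2,3,5) = (f(1,0),f(0,1),f(1,1))
replace slot 2: 2·(2+5) − 3 = 11 → (2,11,5)
replace slot 3: 2·(2+11) − 5 = 21 → (2,11,21)
replace slot 1: 2·(11+21) − 2 = 62 → (62,11,21)

62,11,21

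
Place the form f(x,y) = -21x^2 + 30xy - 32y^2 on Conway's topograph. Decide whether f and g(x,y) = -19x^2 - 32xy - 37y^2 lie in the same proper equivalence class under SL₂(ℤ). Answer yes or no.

D₁ = -1788, D₂ = -1788
f is negative-definite; reduce −f:
−f: translate: b→12 (≡-30 mod 42), so (21,-30,32)→(21,12,23)
−f: reduced (well bottom): (21,12,23) with a≤c, −a<b≤a
flip sign back: reduced form of f is (-21,-12,-23)
g is negative-definite; reduce −g:
−g: translate: b→-6 (≡32 mod 38), so (19,32,37)→(19,-6,24)
−g: reduced (well bottom): (19,-6,24) with a≤c, −a<b≤a
flip sign back: reduced form of g is (-19,6,-24)
reduced forms (-21, -12, -23) vs (-19, 6, -24) ⇒ inequivalent

no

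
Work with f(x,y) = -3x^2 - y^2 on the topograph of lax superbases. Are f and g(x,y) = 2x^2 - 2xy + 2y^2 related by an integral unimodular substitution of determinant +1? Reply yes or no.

D₁ = -12, D₂ = -12
f is negative-definite; reduce −f:
−f: flip: (3,0,1)→(1,0,3)
−f: reduced (well bottom): (1,0,3) with a≤c, −a<b≤a
flip sign back: reduced form of f is (-1,0,-3)
g: translate: b→2 (≡-2 mod 4), so (2,-2,2)→(2,2,2)
g: reduced (well bottom): (2,2,2) with a≤c, −a<b≤a
reduced forms (-1, 0, -3) vs (2, 2, 2) ⇒ inequivalent

no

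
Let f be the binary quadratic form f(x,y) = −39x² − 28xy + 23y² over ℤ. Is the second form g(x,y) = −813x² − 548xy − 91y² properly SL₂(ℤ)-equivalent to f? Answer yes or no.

D₁ = 4372, D₂ = 4372
river cycle of f (length 18): (23, 28, -39), (-39, 50, 12), (12, 46, -47), (-47, 48, 11), (11, 62, -12), (-12, 58, 21), (21, 26, -44), (-44, 62, 3), (3, 64, -23), (-23, 28, 39), … (8 more)
river cycle of g (length 18): (12, 46, -47), (-47, 48, 11), (11, 62, -12), (-12, 58, 21), (21, 26, -44), (-44, 62, 3), (3, 64, -23), (-23, 28, 39), (39, 50, -12), (-12, 46, 47), … (8 more)
cycles coincide ⇒ equivalent

yes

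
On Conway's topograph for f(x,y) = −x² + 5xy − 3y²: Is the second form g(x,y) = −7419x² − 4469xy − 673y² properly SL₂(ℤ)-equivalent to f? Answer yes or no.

D₁ = 13, D₂ = 13
river cycle of f (length 2): (1, 3, -1), (-1, 3, 1)
river cycle of g (length 2): (-1, 3, 1), (1, 3, -1)
cycles coincide ⇒ equivalent

yes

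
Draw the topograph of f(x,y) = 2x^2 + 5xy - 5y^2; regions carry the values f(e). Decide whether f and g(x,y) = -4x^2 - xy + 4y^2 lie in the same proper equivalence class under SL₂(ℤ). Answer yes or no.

D₁ = 65, D₂ = 65
river cycle of f (length 6): (-5, 5, 2), (2, 7, -2), (-2, 5, 5), (5, 5, -2), (-2, 7, 2), (2, 5, -5)
river cycle of g (length 6): (4, 1, -4), (-4, 7, 1), (1, 7, -4), (-4, 1, 4), (4, 7, -1), (-1, 7, 4)
cycles differ ⇒ inequivalent

no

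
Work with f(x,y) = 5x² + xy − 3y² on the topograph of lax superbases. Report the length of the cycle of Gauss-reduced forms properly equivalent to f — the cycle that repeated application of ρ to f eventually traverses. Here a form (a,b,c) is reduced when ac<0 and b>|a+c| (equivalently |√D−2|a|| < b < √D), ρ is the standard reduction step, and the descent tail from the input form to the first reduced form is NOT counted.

D = 61, ⌊√D⌋ = 7
descent: ρ → (-3,5,3)  [lands on river]
river: ρ → (3,7,-1)
river: ρ → (-1,7,3)
river: ρ → (3,5,-3)
river: ρ → (-3,7,1)
river: ρ → (1,7,-3)
ρ-cycle length = 6 (tail of 1 descent step not counted)

6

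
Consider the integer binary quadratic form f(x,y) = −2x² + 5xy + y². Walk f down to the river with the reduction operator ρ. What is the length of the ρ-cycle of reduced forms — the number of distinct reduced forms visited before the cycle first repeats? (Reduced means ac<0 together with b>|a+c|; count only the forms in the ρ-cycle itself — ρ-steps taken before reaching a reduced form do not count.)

D = 33, ⌊√D⌋ = 5
river: ρ → (1,5,-2)
river: ρ → (-2,3,3)
river: ρ → (3,3,-2)
river: ρ → (-2,5,1)
ρ-cycle length = 4 (tail of 0 descent steps not counted)

4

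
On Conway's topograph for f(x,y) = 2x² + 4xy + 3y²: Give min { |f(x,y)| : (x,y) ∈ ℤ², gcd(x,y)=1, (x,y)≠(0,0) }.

translate: b→0 (≡4 mod 4), so (2,4,3)→(2,0,1)
flip: (2,0,1)→(1,0,2)
reduced (well bottom): (1,0,2) with a≤c, −a<b≤a
well minimum = a = 1

1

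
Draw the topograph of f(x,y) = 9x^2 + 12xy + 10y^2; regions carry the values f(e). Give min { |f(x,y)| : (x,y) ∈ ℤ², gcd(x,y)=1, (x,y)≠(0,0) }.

translate: b→-6 (≡12 mod 18), so (9,12,10)→(9,-6,7)
flip: (9,-6,7)→(7,6,9)
reduced (well bottom): (7,6,9) with a≤c, −a<b≤a
well minimum = a = 7

7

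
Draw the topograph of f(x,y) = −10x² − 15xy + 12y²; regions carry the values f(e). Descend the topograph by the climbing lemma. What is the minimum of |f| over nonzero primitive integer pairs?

descent: ρ → (12,15,-10)  [lands on river]
river: ρ → (-10,25,2)
river: ρ → (2,23,-22)
river: ρ → (-22,21,3)
river: ρ → (3,21,-22)
river: ρ → (-22,23,2)
river: ρ → (2,25,-10)
river: ρ → (-10,15,12)
river: ρ → (12,9,-13)
river: ρ → (-13,17,8)
river: ρ → (8,15,-15)
river: ρ → (-15,15,8)
river: ρ → (8,17,-13)
river: ρ → (-13,9,12)
closes: descent 1, river 14
min |a| on river = 2

2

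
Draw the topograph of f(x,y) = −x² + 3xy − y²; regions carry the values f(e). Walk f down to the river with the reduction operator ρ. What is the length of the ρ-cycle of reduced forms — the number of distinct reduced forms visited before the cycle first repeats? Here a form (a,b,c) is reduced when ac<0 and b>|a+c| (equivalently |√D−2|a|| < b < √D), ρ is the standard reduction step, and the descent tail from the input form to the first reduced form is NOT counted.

D = 5, ⌊√D⌋ = 2
descent: ρ → (-1,1,1)  [lands on river]
river: ρ → (1,1,-1)
ρ-cycle length = 2 (tail of 1 descent step not counted)

2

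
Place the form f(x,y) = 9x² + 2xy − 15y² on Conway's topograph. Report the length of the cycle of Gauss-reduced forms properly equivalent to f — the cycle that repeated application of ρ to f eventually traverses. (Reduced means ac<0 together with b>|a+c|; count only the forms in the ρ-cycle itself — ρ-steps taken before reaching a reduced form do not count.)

D = 544, ⌊√D⌋ = 23
descent: ρ → (-15,-2,9)
descent: ρ → (9,20,-4)  [lands on river]
river: ρ → (-4,20,9)
river: ρ → (9,16,-8)
river: ρ → (-8,16,9)
ρ-cycle length = 4 (tail of 2 descent steps not counted)

4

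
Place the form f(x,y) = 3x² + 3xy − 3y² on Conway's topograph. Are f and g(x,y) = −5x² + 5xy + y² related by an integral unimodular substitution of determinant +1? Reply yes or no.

D₁ = 45, D₂ = 45
river cycle of f (length 2): (-3, 3, 3), (3, 3, -3)
river cycle of g (length 2): (1, 5, -5), (-5, 5, 1)
cycles differ ⇒ inequivalent

no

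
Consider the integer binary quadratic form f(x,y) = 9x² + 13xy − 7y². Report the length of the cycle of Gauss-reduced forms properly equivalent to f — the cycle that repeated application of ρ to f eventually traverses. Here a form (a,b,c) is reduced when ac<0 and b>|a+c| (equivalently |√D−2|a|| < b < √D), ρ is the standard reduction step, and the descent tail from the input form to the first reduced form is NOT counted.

D = 421, ⌊√D⌋ = 20
river: ρ → (-7,15,7)
river: ρ → (7,13,-9)
river: ρ → (-9,5,11)
river: ρ → (11,17,-3)
river: ρ → (-3,19,5)
river: ρ → (5,11,-15)
river: ρ → (-15,19,1)
river: ρ → (1,19,-15)
river: ρ → (-15,11,5)
river: ρ → (5,19,-3)
river: ρ → (-3,17,11)
river: ρ → (11,5,-9)
river: ρ → (-9,13,7)
river: ρ → (7,15,-7)
river: ρ → (-7,13,9)
river: ρ → (9,5,-11)
river: ρ → (-11,17,3)
river: ρ → (3,19,-5)
river: ρ → (-5,11,15)
river: ρ → (15,19,-1)
river: ρ → (-1,19,15)
river: ρ → (15,11,-5)
river: ρ → (-5,19,3)
river: ρ → (3,17,-11)
river: ρ → (-11,5,9)
river: ρ → (9,13,-7)
ρ-cycle length = 26 (tail of 0 descent steps not counted)

26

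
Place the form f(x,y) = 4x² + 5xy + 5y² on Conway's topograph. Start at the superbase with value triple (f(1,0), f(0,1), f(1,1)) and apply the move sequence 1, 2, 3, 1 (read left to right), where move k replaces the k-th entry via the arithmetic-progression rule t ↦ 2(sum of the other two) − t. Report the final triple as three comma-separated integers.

start (4,5,14) = (f(1,0),f(0,1),f(1,1))
replace slot 1: 2·(5+14) − 4 = 34 → (34,5,14)
replace slot 2: 2·(34+14) − 5 = 91 → (34,91,14)
replace slot 3: 2·(34+91) − 14 = 236 → (34,91,236)
replace slot 1: 2·(91+236) − 34 = 620 → (620,91,236)

620,91,236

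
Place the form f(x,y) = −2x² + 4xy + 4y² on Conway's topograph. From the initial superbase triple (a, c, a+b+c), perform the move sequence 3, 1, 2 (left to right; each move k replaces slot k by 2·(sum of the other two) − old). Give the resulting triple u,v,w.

start (-2,4,6) = (f(1,0),f(0,1),f(1,1))
replace slot 3: 2·((-2)+4) − 6 = -2 → (-2,4,-2)
replace slot 1: 2·(4+(-2)) − (-2) = 6 → (6,4,-2)
replace slot 2: 2·(6+(-2)) − 4 = 4 → (6,4,-2)

6,4,-2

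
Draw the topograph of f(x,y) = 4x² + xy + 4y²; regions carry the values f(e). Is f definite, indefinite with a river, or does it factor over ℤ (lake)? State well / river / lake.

D = b²−4ac = 1² − 4·4·4 = -63
D < 0 ⇒ definite ⇒ every region one sign ⇒ single well

well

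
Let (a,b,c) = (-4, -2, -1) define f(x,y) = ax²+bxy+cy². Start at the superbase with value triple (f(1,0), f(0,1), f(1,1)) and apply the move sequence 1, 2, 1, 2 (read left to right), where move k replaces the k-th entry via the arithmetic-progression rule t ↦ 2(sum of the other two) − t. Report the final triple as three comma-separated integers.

start (-4,-1,-7) = (f(1,0),f(0,1),f(1,1))
replace slot 1: 2·((-1)+(-7)) − (-4) = -12 → (-12,-1,-7)
replace slot 2: 2·((-12)+(-7)) − (-1) = -37 → (-12,-37,-7)
replace slot 1: 2·((-37)+(-7)) − (-12) = -76 → (-76,-37,-7)
replace slot 2: 2·((-76)+(-7)) − (-37) = -129 → (-76,-129,-7)

-76,-129,-7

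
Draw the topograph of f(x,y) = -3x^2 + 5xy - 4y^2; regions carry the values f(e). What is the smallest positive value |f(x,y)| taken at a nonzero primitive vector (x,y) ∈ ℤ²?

translate: b→1 (≡-5 mod 6), so (3,-5,4)→(3,1,2)
flip: (3,1,2)→(2,-1,3)
reduced (well bottom): (2,-1,3) with a≤c, −a<b≤a
well minimum |f| = |-2| = 2 (negative-definite)

2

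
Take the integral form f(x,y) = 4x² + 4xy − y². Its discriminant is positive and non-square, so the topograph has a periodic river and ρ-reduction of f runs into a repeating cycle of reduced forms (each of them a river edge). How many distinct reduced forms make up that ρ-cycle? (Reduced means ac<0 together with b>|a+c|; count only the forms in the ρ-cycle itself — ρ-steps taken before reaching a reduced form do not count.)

D = 32, ⌊√D⌋ = 5
river: ρ → (-1,4,4)
river: ρ → (4,4,-1)
ρ-cycle length = 2 (tail of 0 descent steps not counted)

2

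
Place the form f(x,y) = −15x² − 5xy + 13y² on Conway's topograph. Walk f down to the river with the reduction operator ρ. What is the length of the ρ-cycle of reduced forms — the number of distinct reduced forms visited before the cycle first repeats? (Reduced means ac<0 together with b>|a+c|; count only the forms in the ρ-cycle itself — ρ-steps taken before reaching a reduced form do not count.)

D = 805, ⌊√D⌋ = 28
descent: ρ → (13,5,-15)  [lands on river]
river: ρ → (-15,25,3)
river: ρ → (3,23,-23)
river: ρ → (-23,23,3)
river: ρ → (3,25,-15)
river: ρ → (-15,5,13)
river: ρ → (13,21,-7)
river: ρ → (-7,21,13)
ρ-cycle length = 8 (tail of 1 descent step not counted)

8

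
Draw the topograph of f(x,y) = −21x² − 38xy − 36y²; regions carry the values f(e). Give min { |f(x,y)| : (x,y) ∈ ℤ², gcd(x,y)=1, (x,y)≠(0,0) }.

translate: b→-4 (≡38 mod 42), so (21,38,36)→(21,-4,19)
flip: (21,-4,19)→(19,4,21)
reduced (well bottom): (19,4,21) with a≤c, −a<b≤a
well minimum |f| = |-19| = 19 (negative-definite)

19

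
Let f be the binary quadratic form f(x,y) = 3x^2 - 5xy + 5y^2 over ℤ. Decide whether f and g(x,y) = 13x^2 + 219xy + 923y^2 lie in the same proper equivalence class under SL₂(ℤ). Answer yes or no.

D₁ = -35, D₂ = -35
f: translate: b→1 (≡-5 mod 6), so (3,-5,5)→(3,1,3)
f: reduced (well bottom): (3,1,3) with a≤c, −a<b≤a
g: translate: b→11 (≡219 mod 26), so (13,219,923)→(13,11,3)
g: flip: (13,11,3)→(3,-11,13)
g: translate: b→1 (≡-11 mod 6), so (3,-11,13)→(3,1,3)
g: reduced (well bottom): (3,1,3) with a≤c, −a<b≤a
reduced forms (3, 1, 3) vs (3, 1, 3) ⇒ equivalent

yes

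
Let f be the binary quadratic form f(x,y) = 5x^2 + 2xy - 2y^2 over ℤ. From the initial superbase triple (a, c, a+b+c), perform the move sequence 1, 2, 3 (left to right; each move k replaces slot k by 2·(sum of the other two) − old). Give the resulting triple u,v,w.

start (5,-2,5) = (f(1,0),f(0,1),f(1,1))
replace slot 1: 2·((-2)+5) − 5 = 1 → (1,-2,5)
replace slot 2: 2·(1+5) − (-2) = 14 → (1,14,5)
replace slot 3: 2·(1+14) − 5 = 25 → (1,14,25)

1,14,25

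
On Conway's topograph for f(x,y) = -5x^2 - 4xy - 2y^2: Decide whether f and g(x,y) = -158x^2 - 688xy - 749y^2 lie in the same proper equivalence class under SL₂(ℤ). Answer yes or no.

D₁ = -24, D₂ = -24
f is negative-definite; reduce −f:
−f: flip: (5,4,2)→(2,-4,5)
−f: translate: b→0 (≡-4 mod 4), so (2,-4,5)→(2,0,3)
−f: reduced (well bottom): (2,0,3) with a≤c, −a<b≤a
flip sign back: reduced form of f is (-2,0,-3)
g is negative-definite; reduce −g:
−g: translate: b→56 (≡688 mod 316), so (158,688,749)→(158,56,5)
−g: flip: (158,56,5)→(5,-56,158)
−g: translate: b→4 (≡-56 mod 10), so (5,-56,158)→(5,4,2)
−g: flip: (5,4,2)→(2,-4,5)
−g: translate: b→0 (≡-4 mod 4), so (2,-4,5)→(2,0,3)
−g: reduced (well bottom): (2,0,3) with a≤c, −a<b≤a
flip sign back: reduced form of g is (-2,0,-3)
reduced forms (-2, 0, -3) vs (-2, 0, -3) ⇒ equivalent

yes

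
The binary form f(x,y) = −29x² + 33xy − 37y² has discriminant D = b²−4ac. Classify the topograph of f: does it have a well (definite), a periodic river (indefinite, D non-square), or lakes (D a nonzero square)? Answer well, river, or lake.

D = b²−4ac = 33² − 4·(-29)·(-37) = -3203
D < 0 ⇒ definite ⇒ every region one sign ⇒ single well

well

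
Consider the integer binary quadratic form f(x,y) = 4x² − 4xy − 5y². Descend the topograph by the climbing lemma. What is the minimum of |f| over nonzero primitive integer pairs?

descent: ρ → (-5,4,4)  [lands on river]
river: ρ → (4,4,-5)
river: ρ → (-5,6,3)
river: ρ → (3,6,-5)
closes: descent 1, river 4
min |a| on river = 3

3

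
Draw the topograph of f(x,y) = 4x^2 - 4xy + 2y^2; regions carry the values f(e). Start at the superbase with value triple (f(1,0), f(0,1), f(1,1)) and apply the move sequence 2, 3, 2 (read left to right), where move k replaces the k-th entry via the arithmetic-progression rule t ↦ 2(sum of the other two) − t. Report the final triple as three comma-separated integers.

start (4,2,2) = (f(1,0),f(0,1),f(1,1))
replace slot 2: 2·(4+2) − 2 = 10 → (4,10,2)
replace slot 3: 2·(4+10) − 2 = 26 → (4,10,26)
replace slot 2: 2·(4+26) − 10 = 50 → (4,50,26)

4,50,26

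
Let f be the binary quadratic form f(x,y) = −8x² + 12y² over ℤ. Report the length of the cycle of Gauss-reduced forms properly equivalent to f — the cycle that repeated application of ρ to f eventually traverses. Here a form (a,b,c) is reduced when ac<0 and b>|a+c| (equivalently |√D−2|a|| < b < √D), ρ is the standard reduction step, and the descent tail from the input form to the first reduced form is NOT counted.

D = 384, ⌊√D⌋ = 19
descent: ρ → (12,0,-8)
descent: ρ → (-8,16,4)  [lands on river]
river: ρ → (4,16,-8)
ρ-cycle length = 2 (tail of 2 descent steps not counted)

2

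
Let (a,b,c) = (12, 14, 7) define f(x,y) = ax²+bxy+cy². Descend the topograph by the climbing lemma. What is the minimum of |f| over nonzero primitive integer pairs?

translate: b→-10 (≡14 mod 24), so (12,14,7)→(12,-10,5)
flip: (12,-10,5)→(5,10,12)
translate: b→0 (≡10 mod 10), so (5,10,12)→(5,0,7)
reduced (well bottom): (5,0,7) with a≤c, −a<b≤a
well minimum = a = 5

5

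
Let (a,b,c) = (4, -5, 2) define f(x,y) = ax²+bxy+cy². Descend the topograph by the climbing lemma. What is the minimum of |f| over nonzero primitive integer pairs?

translate: b→3 (≡-5 mod 8), so (4,-5,2)→(4,3,1)
flip: (4,3,1)→(1,-3,4)
translate: b→1 (≡-3 mod 2), so (1,-3,4)→(1,1,2)
reduced (well bottom): (1,1,2) with a≤c, −a<b≤a
well minimum = a = 1

1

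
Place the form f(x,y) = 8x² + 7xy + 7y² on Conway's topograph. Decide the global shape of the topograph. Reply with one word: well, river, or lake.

D = b²−4ac = 7² − 4·8·7 = -175
D < 0 ⇒ definite ⇒ every region one sign ⇒ single well

well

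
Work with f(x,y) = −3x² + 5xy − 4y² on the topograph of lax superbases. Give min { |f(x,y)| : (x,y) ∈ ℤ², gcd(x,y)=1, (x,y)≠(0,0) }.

translate: b→1 (≡-5 mod 6), so (3,-5,4)→(3,1,2)
flip: (3,1,2)→(2,-1,3)
reduced (well bottom): (2,-1,3) with a≤c, −a<b≤a
well minimum |f| = |-2| = 2 (negative-definite)

2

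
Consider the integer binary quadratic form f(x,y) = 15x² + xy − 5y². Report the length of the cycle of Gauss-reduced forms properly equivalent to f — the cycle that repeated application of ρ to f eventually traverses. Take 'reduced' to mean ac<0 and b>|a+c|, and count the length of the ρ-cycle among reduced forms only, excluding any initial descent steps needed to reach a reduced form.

D = 301, ⌊√D⌋ = 17
descent: ρ → (-5,9,11)  [lands on river]
river: ρ → (11,13,-3)
river: ρ → (-3,17,1)
river: ρ → (1,17,-3)
river: ρ → (-3,13,11)
river: ρ → (11,9,-5)
river: ρ → (-5,11,9)
river: ρ → (9,7,-7)
river: ρ → (-7,7,9)
river: ρ → (9,11,-5)
ρ-cycle length = 10 (tail of 1 descent step not counted)

10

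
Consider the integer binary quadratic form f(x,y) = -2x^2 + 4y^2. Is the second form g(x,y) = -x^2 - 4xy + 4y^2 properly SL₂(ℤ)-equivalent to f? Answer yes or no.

D₁ = 32, D₂ = 32
river cycle of f (length 2): (-2, 4, 2), (2, 4, -2)
river cycle of g (length 2): (4, 4, -1), (-1, 4, 4)
cycles differ ⇒ inequivalent

no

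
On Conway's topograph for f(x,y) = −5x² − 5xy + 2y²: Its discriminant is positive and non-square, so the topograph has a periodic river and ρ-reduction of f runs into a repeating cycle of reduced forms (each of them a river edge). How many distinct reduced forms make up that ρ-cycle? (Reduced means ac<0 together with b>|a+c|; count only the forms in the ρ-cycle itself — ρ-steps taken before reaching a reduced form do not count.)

D = 65, ⌊√D⌋ = 8
descent: ρ → (2,5,-5)  [lands on river]
river: ρ → (-5,5,2)
river: ρ → (2,7,-2)
river: ρ → (-2,5,5)
river: ρ → (5,5,-2)
river: ρ → (-2,7,2)
ρ-cycle length = 6 (tail of 1 descent step not counted)

6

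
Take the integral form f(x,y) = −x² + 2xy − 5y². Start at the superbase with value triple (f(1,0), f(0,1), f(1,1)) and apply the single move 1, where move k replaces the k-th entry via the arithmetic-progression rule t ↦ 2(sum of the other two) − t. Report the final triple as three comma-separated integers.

start (-1,-5,-4) = (f(1,0),f(0,1),f(1,1))
replace slot 1: 2·((-5)+(-4)) − (-1) = -17 → (-17,-5,-4)

-17,-5,-4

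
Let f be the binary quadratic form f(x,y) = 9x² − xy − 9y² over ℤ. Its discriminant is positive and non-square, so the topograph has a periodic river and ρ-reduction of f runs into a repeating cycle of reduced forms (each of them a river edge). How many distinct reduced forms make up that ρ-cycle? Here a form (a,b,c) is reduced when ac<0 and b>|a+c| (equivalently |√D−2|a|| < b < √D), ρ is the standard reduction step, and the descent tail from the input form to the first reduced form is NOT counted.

D = 325, ⌊√D⌋ = 18
descent: ρ → (-9,1,9)  [lands on river]
river: ρ → (9,17,-1)
river: ρ → (-1,17,9)
river: ρ → (9,1,-9)
river: ρ → (-9,17,1)
river: ρ → (1,17,-9)
ρ-cycle length = 6 (tail of 1 descent step not counted)

6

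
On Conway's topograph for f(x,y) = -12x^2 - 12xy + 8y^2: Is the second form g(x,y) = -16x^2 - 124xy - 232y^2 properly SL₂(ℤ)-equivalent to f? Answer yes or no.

D₁ = 528, D₂ = 528
river cycle of f (length 4): (8, 12, -12), (-12, 12, 8), (8, 20, -4), (-4, 20, 8)
river cycle of g (length 4): (8, 12, -12), (-12, 12, 8), (8, 20, -4), (-4, 20, 8)
cycles coincide ⇒ equivalent

yes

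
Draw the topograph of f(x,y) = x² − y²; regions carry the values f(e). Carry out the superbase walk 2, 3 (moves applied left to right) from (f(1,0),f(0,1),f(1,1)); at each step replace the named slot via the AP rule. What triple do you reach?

start (1,-1,0) = (f(1,0),f(0,1),f(1,1))
replace slot 2: 2·(1+0) − (-1) = 3 → (1,3,0)
replace slot 3: 2·(1+3) − 0 = 8 → (1,3,8)

1,3,8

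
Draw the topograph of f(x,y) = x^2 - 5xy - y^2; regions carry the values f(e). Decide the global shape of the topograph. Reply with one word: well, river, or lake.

D = b²−4ac = (-5)² − 4·1·(-1) = 29
D > 0 non-square ⇒ indefinite ⇒ periodic river

river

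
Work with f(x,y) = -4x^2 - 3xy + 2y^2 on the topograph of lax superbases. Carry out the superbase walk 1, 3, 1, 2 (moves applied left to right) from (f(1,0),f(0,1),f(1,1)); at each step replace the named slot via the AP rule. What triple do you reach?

start (-4,2,-5) = (f(1,0),f(0,1),f(1,1))
replace slot 1: 2·(2+(-5)) − (-4) = -2 → (-2,2,-5)
replace slot 3: 2·((-2)+2) − (-5) = 5 → (-2,2,5)
replace slot 1: 2·(2+5) − (-2) = 16 → (16,2,5)
replace slot 2: 2·(16+5) − 2 = 40 → (16,40,5)

16,40,5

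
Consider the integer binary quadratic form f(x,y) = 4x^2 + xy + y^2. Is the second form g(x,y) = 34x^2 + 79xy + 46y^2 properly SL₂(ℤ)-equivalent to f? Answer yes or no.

D₁ = -15, D₂ = -15
f: flip: (4,1,1)→(1,-1,4)
f: translate: b→1 (≡-1 mod 2), so (1,-1,4)→(1,1,4)
f: reduced (well bottom): (1,1,4) with a≤c, −a<b≤a
g: translate: b→11 (≡79 mod 68), so (34,79,46)→(34,11,1)
g: flip: (34,11,1)→(1,-11,34)
g: translate: b→1 (≡-11 mod 2), so (1,-11,34)→(1,1,4)
g: reduced (well bottom): (1,1,4) with a≤c, −a<b≤a
reduced forms (1, 1, 4) vs (1, 1, 4) ⇒ equivalent

yes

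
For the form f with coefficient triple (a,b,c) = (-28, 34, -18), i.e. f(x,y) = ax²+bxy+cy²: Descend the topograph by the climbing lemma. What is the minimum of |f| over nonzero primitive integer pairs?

translate: b→22 (≡-34 mod 56), so (28,-34,18)→(28,22,12)
flip: (28,22,12)→(12,-22,28)
translate: b→2 (≡-22 mod 24), so (12,-22,28)→(12,2,18)
reduced (well bottom): (12,2,18) with a≤c, −a<b≤a
well minimum |f| = |-12| = 12 (negative-definite)

12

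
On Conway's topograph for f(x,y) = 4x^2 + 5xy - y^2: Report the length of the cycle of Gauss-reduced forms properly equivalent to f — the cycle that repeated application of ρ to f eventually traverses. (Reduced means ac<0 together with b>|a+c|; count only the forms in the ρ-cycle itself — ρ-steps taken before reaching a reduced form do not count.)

D = 41, ⌊√D⌋ = 6
river: ρ → (-1,5,4)
river: ρ → (4,3,-2)
river: ρ → (-2,5,2)
river: ρ → (2,3,-4)
river: ρ → (-4,5,1)
river: ρ → (1,5,-4)
river: ρ → (-4,3,2)
river: ρ → (2,5,-2)
river: ρ → (-2,3,4)
river: ρ → (4,5,-1)
ρ-cycle length = 10 (tail of 0 descent steps not counted)

10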